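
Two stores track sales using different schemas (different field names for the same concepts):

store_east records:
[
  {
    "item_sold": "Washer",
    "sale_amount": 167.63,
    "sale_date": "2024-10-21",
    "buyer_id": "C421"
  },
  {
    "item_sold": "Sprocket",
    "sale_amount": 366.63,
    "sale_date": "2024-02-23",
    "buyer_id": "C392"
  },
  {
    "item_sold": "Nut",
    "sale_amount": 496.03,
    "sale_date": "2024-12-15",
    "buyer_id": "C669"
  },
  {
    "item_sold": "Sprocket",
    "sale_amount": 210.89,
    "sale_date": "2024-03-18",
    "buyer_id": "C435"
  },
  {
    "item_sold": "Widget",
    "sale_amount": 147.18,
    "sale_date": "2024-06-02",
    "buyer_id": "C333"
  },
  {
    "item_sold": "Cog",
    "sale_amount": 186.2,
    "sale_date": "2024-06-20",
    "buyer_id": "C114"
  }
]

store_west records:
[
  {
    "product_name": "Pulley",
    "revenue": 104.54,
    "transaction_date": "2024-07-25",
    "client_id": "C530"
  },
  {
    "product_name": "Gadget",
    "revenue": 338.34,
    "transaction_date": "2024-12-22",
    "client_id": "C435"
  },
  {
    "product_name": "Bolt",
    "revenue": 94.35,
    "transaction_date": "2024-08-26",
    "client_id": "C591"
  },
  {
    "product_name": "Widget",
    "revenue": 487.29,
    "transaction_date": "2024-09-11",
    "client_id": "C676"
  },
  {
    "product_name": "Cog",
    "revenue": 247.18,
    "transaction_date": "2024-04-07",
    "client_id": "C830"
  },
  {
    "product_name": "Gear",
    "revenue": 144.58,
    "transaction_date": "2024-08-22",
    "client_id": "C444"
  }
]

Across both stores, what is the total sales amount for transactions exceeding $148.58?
2500.19

Schema mapping: "sale_amount" (store_east) = "revenue" (store_west) = sale amount

Sum of sales > $148.58 in store_east: 1427.38
Sum of sales > $148.58 in store_west: 1072.81

Total: 1427.38 + 1072.81 = 2500.19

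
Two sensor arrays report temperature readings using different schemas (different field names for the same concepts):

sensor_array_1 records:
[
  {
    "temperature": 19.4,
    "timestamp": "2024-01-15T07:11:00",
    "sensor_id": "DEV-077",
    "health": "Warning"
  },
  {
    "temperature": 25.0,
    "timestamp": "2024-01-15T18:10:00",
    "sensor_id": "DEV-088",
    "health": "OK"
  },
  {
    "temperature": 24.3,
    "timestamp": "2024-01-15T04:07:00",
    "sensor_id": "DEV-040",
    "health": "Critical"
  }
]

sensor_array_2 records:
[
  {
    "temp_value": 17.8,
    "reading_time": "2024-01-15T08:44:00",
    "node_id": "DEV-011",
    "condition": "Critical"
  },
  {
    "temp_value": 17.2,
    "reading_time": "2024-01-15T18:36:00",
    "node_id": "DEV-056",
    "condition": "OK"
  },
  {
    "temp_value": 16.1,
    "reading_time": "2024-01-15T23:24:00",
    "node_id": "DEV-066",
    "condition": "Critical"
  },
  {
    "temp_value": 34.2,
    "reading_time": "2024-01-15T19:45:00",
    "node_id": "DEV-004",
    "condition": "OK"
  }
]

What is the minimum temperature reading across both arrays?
16.1

Schema mapping: "temperature" (sensor_array_1) = "temp_value" (sensor_array_2) = temperature reading

Minimum in sensor_array_1: 19.4
Minimum in sensor_array_2: 16.1

Overall minimum: min(19.4, 16.1) = 16.1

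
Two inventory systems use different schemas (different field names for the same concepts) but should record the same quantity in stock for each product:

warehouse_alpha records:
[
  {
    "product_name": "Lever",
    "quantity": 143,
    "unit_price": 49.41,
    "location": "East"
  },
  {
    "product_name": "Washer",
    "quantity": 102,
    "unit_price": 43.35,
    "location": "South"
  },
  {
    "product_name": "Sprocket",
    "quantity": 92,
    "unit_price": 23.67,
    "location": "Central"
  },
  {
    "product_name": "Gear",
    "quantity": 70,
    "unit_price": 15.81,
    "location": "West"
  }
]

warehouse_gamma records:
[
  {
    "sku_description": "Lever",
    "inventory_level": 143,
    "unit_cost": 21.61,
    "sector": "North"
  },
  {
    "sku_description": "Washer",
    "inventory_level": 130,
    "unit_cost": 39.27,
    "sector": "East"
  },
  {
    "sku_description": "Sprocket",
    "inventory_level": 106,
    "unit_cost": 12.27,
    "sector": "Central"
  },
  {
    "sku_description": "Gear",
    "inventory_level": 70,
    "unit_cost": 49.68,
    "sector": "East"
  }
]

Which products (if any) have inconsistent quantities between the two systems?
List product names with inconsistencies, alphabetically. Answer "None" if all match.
Sprocket, Washer

Schema mappings:
- "product_name" (warehouse_alpha) = "sku_description" (warehouse_gamma) = product name
- "quantity" (warehouse_alpha) = "inventory_level" (warehouse_gamma) = quantity

Comparison:
  Lever: 143 vs 143 - MATCH
  Washer: 102 vs 130 - MISMATCH
  Sprocket: 92 vs 106 - MISMATCH
  Gear: 70 vs 70 - MATCH

Products with inconsistencies: Sprocket, Washer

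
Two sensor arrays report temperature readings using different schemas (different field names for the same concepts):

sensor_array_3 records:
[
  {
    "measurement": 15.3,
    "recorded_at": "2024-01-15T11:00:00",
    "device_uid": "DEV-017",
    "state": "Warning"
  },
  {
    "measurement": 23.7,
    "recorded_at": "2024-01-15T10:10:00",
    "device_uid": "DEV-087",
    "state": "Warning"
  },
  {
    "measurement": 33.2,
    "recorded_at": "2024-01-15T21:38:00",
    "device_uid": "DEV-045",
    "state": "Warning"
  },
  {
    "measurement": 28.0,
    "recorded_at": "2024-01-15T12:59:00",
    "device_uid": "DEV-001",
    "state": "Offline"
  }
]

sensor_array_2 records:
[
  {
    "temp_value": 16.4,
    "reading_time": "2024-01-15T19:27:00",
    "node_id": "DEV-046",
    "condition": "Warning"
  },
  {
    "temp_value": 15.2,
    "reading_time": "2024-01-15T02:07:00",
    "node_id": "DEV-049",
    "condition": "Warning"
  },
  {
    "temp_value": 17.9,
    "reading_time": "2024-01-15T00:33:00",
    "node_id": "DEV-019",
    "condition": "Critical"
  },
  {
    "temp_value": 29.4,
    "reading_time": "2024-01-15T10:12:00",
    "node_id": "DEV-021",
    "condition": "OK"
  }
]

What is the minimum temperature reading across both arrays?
15.2

Schema mapping: "measurement" (sensor_array_3) = "temp_value" (sensor_array_2) = temperature reading

Minimum in sensor_array_3: 15.3
Minimum in sensor_array_2: 15.2

Overall minimum: min(15.3, 15.2) = 15.2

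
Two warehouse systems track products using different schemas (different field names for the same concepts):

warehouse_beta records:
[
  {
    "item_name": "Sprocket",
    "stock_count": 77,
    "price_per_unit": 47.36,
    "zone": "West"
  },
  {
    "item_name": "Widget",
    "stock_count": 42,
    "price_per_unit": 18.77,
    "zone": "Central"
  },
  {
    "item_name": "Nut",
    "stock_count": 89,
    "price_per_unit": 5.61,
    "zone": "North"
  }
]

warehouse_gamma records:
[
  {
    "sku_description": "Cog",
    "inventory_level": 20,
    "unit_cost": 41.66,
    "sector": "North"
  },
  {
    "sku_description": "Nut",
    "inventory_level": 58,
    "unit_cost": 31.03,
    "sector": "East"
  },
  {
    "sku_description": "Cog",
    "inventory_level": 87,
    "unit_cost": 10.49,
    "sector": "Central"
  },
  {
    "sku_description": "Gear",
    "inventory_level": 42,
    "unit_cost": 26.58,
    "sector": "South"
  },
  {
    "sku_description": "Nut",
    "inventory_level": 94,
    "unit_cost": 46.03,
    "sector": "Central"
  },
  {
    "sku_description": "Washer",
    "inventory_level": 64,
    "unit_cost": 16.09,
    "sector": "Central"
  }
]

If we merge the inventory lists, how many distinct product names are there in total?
6

Schema mapping: "item_name" (warehouse_beta) = "sku_description" (warehouse_gamma) = product name

Products in warehouse_beta: ['Nut', 'Sprocket', 'Widget']
Products in warehouse_gamma: ['Cog', 'Gear', 'Nut', 'Washer']

Union (unique products): ['Cog', 'Gear', 'Nut', 'Sprocket', 'Washer', 'Widget']
Count: 6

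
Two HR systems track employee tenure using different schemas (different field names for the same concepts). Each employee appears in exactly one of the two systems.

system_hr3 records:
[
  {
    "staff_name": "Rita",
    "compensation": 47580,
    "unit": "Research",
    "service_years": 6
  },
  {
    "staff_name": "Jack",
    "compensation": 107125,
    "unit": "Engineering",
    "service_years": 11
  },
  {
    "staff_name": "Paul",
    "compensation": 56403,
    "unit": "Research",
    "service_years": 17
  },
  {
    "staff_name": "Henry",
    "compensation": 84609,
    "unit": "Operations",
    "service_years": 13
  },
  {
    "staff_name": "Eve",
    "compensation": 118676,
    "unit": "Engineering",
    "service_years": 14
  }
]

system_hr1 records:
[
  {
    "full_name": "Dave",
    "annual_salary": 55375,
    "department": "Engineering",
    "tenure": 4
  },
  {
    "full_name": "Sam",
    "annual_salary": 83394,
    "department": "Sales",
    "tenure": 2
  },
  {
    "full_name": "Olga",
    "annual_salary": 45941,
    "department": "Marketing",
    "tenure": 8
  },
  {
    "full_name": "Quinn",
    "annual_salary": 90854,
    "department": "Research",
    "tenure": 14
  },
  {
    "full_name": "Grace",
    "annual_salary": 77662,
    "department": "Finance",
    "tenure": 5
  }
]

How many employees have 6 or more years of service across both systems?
7

Reconcile schemas: "service_years" (system_hr3) = "tenure" (system_hr1) = years of service

From system_hr3: 5 employees with >= 6 years
From system_hr1: 2 employees with >= 6 years

Total: 5 + 2 = 7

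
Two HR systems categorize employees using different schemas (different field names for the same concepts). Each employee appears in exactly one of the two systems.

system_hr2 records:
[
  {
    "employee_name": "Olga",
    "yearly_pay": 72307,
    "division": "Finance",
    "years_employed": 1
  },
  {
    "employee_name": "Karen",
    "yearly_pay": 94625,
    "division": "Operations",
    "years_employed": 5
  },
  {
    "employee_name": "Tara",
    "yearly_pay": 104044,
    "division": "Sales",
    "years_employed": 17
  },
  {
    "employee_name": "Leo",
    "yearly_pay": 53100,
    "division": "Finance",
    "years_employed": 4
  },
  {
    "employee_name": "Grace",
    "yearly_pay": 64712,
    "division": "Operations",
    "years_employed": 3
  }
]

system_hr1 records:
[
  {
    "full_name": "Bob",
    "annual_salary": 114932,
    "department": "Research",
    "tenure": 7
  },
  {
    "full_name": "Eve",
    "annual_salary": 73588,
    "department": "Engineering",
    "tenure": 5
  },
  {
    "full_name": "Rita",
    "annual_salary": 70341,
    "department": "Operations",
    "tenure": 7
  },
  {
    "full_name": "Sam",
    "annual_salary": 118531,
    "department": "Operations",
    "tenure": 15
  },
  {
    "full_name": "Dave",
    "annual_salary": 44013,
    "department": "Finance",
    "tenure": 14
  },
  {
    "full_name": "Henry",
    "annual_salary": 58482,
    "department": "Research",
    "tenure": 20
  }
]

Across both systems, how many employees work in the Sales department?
1

Schema mapping: "division" (system_hr2) = "department" (system_hr1) = department

Sales employees in system_hr2: 1
Sales employees in system_hr1: 0

Total in Sales: 1 + 0 = 1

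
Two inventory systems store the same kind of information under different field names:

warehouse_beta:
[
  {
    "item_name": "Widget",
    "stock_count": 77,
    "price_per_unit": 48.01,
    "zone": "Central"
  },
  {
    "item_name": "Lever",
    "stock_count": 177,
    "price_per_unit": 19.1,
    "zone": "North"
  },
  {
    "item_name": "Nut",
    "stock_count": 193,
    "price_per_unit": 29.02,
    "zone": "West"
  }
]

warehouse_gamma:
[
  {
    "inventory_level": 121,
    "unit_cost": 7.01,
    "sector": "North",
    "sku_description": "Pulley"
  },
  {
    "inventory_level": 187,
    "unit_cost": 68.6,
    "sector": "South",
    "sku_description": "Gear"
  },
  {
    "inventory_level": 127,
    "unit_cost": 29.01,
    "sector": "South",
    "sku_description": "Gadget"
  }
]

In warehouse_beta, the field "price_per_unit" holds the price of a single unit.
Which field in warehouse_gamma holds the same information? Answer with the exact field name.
unit_cost

In warehouse_beta, "price_per_unit" holds the price of a single unit.
The fields in warehouse_gamma are: "inventory_level", "unit_cost", "sector", "sku_description".
"unit_cost" is the match: the name refers to the same concept and its values are decimal currency amounts (e.g. 7.01, 68.6).
The other fields ("inventory_level", "sector", "sku_description") hold different kinds of data.

So "price_per_unit" in warehouse_beta corresponds to "unit_cost" in warehouse_gamma.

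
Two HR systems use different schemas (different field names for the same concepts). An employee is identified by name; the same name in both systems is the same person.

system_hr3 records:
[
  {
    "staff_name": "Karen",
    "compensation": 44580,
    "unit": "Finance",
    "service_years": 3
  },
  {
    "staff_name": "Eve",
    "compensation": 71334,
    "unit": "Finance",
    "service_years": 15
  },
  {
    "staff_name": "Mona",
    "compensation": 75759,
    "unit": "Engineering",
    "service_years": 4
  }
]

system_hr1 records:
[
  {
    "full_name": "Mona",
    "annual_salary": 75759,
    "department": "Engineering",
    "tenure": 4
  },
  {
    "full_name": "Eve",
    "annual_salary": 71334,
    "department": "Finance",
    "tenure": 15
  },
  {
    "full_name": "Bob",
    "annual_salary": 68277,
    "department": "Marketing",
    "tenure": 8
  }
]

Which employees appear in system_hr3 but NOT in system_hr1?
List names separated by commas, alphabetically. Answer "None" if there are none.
Karen

Schema mapping: "staff_name" (system_hr3) = "full_name" (system_hr1) = employee name

Names in system_hr3: ['Eve', 'Karen', 'Mona']
Names in system_hr1: ['Bob', 'Eve', 'Mona']

In system_hr3 but not system_hr1: ['Karen']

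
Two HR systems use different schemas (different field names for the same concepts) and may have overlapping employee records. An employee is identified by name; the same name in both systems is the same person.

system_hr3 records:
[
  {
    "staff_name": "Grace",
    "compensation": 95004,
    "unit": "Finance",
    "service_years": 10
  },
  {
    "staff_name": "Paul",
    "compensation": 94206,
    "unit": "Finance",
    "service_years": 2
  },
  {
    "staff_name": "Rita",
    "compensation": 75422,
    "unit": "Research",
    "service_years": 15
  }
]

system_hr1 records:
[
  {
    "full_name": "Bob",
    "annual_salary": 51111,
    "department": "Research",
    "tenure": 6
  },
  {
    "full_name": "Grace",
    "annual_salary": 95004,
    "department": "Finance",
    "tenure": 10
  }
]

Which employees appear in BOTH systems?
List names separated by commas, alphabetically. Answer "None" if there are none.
Grace

Schema mapping: "staff_name" (system_hr3) = "full_name" (system_hr1) = employee name

Names in system_hr3: ['Grace', 'Paul', 'Rita']
Names in system_hr1: ['Bob', 'Grace']

Intersection: ['Grace']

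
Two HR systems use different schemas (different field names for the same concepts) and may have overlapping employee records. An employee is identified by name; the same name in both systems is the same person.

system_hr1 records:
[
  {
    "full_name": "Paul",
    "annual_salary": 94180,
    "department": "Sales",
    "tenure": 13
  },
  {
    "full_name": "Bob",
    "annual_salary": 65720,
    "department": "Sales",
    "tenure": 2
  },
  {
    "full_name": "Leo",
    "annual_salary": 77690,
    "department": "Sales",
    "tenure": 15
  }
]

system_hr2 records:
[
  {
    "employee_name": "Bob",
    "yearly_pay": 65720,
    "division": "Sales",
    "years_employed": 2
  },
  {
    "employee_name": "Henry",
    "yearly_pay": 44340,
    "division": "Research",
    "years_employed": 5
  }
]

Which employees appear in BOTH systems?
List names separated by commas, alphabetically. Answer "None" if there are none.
Bob

Schema mapping: "full_name" (system_hr1) = "employee_name" (system_hr2) = employee name

Names in system_hr1: ['Bob', 'Leo', 'Paul']
Names in system_hr2: ['Bob', 'Henry']

Intersection: ['Bob']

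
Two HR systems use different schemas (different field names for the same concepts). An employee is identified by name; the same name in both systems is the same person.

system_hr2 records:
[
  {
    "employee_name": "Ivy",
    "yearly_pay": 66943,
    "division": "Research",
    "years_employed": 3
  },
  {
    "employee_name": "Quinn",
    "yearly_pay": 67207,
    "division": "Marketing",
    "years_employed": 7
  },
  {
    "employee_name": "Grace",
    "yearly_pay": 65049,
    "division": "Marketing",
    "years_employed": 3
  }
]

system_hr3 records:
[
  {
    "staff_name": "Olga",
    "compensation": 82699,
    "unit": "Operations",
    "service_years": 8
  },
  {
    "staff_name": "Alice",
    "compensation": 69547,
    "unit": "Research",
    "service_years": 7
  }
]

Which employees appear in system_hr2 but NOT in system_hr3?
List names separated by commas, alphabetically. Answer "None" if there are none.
Grace, Ivy, Quinn

Schema mapping: "employee_name" (system_hr2) = "staff_name" (system_hr3) = employee name

Names in system_hr2: ['Grace', 'Ivy', 'Quinn']
Names in system_hr3: ['Alice', 'Olga']

In system_hr2 but not system_hr3: ['Grace', 'Ivy', 'Quinn']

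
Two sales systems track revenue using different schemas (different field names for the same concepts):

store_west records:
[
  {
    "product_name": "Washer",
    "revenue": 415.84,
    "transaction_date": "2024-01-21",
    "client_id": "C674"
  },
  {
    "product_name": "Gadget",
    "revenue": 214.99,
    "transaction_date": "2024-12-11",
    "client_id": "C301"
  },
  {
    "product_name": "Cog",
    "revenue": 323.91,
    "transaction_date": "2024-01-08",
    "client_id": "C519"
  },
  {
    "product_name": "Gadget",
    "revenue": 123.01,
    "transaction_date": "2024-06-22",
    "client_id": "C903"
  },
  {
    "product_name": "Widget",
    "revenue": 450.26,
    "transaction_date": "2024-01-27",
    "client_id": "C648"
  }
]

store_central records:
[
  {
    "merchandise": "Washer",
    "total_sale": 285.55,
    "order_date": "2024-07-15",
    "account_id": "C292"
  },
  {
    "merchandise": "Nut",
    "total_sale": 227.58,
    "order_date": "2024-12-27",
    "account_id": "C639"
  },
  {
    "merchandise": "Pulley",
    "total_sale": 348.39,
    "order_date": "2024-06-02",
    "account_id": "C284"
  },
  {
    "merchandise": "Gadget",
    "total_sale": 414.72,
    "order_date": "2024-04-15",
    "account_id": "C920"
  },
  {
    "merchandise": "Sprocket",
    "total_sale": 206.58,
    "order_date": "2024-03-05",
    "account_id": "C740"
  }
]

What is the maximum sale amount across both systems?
450.26

Reconcile: "revenue" (store_west) = "total_sale" (store_central) = sale amount

Maximum in store_west: 450.26
Maximum in store_central: 414.72

Overall maximum: max(450.26, 414.72) = 450.26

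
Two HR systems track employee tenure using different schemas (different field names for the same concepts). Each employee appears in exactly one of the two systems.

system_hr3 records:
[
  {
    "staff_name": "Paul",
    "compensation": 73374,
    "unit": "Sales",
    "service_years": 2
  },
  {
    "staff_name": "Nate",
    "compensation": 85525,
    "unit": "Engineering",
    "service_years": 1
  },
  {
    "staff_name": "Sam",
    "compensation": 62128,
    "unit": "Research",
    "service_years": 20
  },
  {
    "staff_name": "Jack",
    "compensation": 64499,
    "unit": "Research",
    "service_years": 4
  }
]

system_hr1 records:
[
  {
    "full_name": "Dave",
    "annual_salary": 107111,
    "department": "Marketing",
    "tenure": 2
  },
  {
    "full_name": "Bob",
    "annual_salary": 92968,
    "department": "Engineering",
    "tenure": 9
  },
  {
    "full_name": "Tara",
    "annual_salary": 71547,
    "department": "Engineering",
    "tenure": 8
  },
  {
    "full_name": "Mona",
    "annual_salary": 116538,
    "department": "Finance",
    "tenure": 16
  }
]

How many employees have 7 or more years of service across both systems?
4

Reconcile schemas: "service_years" (system_hr3) = "tenure" (system_hr1) = years of service

From system_hr3: 1 employees with >= 7 years
From system_hr1: 3 employees with >= 7 years

Total: 1 + 3 = 4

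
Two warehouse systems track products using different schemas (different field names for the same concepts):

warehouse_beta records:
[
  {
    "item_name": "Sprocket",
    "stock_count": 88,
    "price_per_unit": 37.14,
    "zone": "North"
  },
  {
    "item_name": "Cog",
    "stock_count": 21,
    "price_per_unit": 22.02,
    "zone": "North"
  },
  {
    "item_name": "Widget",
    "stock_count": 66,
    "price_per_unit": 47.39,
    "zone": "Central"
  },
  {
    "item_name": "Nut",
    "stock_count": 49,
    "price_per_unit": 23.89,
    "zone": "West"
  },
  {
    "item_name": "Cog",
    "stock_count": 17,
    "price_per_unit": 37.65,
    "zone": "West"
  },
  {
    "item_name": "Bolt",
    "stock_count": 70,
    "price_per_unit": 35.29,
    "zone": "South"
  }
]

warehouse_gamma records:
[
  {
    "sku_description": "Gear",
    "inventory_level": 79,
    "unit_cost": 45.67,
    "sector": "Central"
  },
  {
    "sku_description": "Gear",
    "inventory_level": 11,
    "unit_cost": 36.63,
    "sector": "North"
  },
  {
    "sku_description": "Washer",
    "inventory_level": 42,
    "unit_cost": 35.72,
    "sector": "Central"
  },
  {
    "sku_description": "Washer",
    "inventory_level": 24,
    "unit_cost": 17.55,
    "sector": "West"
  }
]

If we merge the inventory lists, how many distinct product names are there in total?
7

Schema mapping: "item_name" (warehouse_beta) = "sku_description" (warehouse_gamma) = product name

Products in warehouse_beta: ['Bolt', 'Cog', 'Nut', 'Sprocket', 'Widget']
Products in warehouse_gamma: ['Gear', 'Washer']

Union (unique products): ['Bolt', 'Cog', 'Gear', 'Nut', 'Sprocket', 'Washer', 'Widget']
Count: 7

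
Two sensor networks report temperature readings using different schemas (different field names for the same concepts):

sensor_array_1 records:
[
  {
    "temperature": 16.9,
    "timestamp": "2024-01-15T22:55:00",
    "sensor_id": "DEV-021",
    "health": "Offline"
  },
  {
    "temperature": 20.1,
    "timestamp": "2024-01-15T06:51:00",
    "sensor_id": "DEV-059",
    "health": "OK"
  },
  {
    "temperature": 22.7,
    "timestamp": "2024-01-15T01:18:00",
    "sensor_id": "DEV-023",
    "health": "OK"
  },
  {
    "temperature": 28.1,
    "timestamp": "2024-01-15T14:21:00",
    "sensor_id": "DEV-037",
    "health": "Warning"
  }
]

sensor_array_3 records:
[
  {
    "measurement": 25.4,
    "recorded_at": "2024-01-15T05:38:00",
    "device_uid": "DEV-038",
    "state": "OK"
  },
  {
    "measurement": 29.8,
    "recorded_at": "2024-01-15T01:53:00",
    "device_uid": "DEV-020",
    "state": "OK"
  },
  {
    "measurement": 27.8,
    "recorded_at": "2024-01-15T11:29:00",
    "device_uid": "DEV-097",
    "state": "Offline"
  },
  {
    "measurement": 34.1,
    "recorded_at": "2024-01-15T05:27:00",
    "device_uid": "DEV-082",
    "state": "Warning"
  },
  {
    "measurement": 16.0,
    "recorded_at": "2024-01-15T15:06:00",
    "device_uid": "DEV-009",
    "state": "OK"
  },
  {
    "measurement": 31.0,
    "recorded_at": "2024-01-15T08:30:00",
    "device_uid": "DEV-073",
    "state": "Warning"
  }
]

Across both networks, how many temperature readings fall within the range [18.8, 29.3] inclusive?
5

Schema mapping: "temperature" (sensor_array_1) = "measurement" (sensor_array_3) = temperature

Readings in [18.8, 29.3] from sensor_array_1: 3
Readings in [18.8, 29.3] from sensor_array_3: 2

Total count: 3 + 2 = 5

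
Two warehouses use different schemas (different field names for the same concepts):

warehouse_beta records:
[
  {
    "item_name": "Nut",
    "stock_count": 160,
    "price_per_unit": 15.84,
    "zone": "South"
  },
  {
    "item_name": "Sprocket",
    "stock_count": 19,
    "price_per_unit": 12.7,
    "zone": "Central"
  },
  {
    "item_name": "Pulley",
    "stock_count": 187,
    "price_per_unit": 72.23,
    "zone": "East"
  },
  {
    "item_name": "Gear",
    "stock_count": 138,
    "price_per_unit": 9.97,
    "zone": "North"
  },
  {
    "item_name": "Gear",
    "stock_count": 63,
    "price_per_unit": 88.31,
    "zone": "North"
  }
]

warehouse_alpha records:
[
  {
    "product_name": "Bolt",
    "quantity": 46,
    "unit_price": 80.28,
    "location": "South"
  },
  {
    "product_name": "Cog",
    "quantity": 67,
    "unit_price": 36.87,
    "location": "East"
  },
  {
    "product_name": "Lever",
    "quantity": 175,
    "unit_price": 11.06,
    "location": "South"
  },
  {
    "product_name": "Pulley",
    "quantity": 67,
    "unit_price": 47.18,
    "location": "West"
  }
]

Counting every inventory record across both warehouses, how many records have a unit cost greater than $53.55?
3

Schema mapping: "price_per_unit" (warehouse_beta) = "unit_price" (warehouse_alpha) = unit cost

Records > $53.55 in warehouse_beta: 2
Records > $53.55 in warehouse_alpha: 1

Total count: 2 + 1 = 3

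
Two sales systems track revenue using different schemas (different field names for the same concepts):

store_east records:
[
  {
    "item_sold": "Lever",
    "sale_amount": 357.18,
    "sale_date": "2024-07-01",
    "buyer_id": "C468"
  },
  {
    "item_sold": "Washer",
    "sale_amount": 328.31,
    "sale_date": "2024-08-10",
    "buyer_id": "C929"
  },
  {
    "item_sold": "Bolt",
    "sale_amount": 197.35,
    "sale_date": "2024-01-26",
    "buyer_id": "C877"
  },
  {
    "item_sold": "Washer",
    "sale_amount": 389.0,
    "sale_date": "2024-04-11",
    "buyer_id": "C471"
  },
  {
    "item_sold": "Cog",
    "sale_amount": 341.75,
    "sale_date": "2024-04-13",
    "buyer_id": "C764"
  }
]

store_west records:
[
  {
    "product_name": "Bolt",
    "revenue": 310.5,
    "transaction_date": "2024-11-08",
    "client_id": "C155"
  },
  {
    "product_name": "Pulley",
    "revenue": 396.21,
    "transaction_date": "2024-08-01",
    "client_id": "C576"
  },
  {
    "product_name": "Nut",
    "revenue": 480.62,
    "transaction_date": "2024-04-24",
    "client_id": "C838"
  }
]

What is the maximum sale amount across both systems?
480.62

Reconcile: "sale_amount" (store_east) = "revenue" (store_west) = sale amount

Maximum in store_east: 389.0
Maximum in store_west: 480.62

Overall maximum: max(389.0, 480.62) = 480.62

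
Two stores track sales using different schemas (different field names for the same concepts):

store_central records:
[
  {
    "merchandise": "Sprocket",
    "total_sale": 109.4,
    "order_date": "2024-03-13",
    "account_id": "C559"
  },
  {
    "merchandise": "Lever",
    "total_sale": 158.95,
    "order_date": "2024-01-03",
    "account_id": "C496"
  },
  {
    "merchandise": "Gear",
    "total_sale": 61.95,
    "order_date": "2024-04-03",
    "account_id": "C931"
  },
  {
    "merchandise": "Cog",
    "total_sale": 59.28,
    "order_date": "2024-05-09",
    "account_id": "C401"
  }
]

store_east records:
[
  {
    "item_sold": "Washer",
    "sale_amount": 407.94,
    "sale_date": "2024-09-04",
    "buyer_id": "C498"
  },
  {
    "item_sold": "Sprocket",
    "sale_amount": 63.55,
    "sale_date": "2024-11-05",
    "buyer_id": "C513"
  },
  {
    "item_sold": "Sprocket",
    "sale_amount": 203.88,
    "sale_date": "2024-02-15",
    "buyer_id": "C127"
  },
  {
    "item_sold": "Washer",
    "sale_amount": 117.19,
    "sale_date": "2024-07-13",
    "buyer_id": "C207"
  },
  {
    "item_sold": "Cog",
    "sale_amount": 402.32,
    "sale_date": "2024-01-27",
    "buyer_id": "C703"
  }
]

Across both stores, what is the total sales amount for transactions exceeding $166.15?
1014.14

Schema mapping: "total_sale" (store_central) = "sale_amount" (store_east) = sale amount

Sum of sales > $166.15 in store_central: 0
Sum of sales > $166.15 in store_east: 1014.14

Total: 0 + 1014.14 = 1014.14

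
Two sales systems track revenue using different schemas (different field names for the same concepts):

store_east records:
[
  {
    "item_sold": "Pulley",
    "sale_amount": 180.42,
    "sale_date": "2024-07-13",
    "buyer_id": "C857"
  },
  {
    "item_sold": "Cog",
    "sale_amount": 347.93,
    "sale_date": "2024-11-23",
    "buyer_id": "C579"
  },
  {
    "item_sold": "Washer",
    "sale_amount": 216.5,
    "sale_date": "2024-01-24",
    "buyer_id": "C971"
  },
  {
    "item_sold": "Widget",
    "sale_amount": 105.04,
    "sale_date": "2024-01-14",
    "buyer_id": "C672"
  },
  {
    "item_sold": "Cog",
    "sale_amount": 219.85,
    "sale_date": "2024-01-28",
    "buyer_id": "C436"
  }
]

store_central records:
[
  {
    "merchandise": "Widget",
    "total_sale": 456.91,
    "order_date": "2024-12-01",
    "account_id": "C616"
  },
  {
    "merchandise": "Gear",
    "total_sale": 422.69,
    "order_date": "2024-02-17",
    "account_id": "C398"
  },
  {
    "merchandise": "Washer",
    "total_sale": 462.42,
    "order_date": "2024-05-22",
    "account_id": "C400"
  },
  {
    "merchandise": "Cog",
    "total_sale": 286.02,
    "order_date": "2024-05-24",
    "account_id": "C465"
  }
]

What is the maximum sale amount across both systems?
462.42

Reconcile: "sale_amount" (store_east) = "total_sale" (store_central) = sale amount

Maximum in store_east: 347.93
Maximum in store_central: 462.42

Overall maximum: max(347.93, 462.42) = 462.42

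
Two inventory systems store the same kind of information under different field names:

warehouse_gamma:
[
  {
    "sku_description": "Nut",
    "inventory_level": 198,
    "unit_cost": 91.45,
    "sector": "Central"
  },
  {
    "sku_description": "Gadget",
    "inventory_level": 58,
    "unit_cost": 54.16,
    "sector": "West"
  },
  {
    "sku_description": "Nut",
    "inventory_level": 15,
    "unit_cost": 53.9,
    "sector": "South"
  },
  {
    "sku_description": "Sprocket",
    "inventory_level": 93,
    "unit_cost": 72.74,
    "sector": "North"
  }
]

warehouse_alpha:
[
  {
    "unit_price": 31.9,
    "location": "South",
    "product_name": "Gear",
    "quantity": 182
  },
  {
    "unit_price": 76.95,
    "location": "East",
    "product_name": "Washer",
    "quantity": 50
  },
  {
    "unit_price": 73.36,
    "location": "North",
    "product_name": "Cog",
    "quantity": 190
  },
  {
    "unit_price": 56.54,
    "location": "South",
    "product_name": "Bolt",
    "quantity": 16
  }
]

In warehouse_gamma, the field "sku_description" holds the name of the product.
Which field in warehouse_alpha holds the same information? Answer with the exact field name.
product_name

In warehouse_gamma, "sku_description" holds the name of the product.
The fields in warehouse_alpha are: "unit_price", "location", "product_name", "quantity".
"product_name" is the match: the name refers to the same concept and its values are product-name strings (e.g. 'Bolt', 'Cog').
The other fields ("unit_price", "location", "quantity") hold different kinds of data.

So "sku_description" in warehouse_gamma corresponds to "product_name" in warehouse_alpha.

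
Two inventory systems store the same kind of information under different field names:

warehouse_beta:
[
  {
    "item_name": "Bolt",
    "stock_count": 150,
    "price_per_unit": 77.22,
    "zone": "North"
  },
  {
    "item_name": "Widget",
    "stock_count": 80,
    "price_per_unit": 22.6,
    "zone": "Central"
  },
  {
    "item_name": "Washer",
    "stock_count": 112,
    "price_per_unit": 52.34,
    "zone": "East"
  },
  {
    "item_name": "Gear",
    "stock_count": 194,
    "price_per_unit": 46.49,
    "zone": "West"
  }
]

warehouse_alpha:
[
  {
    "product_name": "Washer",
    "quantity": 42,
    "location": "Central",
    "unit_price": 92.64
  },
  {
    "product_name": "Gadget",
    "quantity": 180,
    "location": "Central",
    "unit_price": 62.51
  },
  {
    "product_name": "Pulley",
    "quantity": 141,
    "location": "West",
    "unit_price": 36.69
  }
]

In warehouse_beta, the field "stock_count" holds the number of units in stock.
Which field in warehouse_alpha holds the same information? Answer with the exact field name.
quantity

In warehouse_beta, "stock_count" holds the number of units in stock.
The fields in warehouse_alpha are: "product_name", "quantity", "location", "unit_price".
"quantity" is the match: the name refers to the same concept and its values are whole-number counts (e.g. 42, 180).
The other fields ("product_name", "location", "unit_price") hold different kinds of data.

So "stock_count" in warehouse_beta corresponds to "quantity" in warehouse_alpha.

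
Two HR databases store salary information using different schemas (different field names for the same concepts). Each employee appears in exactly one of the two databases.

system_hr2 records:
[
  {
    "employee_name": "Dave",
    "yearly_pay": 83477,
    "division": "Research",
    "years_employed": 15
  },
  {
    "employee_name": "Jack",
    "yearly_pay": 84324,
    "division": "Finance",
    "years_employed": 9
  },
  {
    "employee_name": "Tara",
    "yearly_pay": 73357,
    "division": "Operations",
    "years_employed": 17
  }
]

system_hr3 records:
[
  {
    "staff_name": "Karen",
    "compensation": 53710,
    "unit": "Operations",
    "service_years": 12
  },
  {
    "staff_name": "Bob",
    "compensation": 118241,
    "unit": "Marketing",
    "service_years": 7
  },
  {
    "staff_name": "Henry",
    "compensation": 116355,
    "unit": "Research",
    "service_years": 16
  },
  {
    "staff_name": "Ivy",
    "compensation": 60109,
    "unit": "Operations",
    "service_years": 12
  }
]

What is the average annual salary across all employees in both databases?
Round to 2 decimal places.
84224.71

Schema mapping: "yearly_pay" (system_hr2) = "compensation" (system_hr3) = annual salary

All salaries: [83477, 84324, 73357, 53710, 118241, 116355, 60109]
Sum: 589573
Count: 7
Average: 589573 / 7 = 84224.71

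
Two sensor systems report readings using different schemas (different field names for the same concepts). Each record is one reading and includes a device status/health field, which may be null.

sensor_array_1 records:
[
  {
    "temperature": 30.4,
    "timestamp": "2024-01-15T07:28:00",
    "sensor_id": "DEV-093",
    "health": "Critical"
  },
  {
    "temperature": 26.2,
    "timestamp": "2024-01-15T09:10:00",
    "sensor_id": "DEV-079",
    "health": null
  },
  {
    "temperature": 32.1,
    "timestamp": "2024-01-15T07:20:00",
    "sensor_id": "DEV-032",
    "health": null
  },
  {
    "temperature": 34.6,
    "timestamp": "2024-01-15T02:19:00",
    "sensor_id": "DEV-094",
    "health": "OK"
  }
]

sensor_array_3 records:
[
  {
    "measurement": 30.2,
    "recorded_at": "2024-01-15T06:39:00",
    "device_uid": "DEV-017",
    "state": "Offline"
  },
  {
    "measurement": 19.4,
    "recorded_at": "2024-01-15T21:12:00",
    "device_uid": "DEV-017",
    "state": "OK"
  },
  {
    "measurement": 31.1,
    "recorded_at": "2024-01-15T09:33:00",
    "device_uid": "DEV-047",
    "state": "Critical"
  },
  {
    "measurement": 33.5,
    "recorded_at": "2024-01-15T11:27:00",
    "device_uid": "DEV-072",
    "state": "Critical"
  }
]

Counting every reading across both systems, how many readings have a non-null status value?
6

Schema mapping: "health" (sensor_array_1) = "state" (sensor_array_3) = status

Non-null in sensor_array_1: 2
Non-null in sensor_array_3: 4

Total non-null: 2 + 4 = 6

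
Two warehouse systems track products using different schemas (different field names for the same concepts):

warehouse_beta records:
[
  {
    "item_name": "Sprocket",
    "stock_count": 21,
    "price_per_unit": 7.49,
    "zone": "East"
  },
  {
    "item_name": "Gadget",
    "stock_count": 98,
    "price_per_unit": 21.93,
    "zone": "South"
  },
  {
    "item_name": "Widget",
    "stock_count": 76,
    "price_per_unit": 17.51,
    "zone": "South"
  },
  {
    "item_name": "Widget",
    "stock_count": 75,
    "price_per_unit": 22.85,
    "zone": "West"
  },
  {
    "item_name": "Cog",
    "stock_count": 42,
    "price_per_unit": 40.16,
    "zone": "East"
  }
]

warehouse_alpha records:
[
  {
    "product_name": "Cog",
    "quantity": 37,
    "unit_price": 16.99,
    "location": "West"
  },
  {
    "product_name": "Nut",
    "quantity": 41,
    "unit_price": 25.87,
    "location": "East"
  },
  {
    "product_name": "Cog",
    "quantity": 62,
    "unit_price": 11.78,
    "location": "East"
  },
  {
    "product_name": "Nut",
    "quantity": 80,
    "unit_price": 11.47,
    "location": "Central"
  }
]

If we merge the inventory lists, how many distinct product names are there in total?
5

Schema mapping: "item_name" (warehouse_beta) = "product_name" (warehouse_alpha) = product name

Products in warehouse_beta: ['Cog', 'Gadget', 'Sprocket', 'Widget']
Products in warehouse_alpha: ['Cog', 'Nut']

Union (unique products): ['Cog', 'Gadget', 'Nut', 'Sprocket', 'Widget']
Count: 5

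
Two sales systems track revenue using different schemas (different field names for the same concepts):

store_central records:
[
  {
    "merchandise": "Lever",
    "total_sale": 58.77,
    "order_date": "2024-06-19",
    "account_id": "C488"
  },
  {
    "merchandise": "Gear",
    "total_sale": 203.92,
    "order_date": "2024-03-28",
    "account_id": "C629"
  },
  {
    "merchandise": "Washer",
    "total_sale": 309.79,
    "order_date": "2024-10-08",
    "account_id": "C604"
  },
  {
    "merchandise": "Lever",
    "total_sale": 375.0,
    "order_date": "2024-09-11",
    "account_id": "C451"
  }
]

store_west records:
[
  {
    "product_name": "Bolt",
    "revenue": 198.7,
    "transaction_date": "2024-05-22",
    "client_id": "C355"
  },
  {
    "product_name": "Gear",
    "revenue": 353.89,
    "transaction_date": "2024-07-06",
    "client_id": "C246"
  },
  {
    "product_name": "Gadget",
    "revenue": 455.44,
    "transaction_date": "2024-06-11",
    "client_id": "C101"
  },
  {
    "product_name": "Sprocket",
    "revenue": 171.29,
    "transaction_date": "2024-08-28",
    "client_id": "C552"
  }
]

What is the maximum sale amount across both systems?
455.44

Reconcile: "total_sale" (store_central) = "revenue" (store_west) = sale amount

Maximum in store_central: 375.0
Maximum in store_west: 455.44

Overall maximum: max(375.0, 455.44) = 455.44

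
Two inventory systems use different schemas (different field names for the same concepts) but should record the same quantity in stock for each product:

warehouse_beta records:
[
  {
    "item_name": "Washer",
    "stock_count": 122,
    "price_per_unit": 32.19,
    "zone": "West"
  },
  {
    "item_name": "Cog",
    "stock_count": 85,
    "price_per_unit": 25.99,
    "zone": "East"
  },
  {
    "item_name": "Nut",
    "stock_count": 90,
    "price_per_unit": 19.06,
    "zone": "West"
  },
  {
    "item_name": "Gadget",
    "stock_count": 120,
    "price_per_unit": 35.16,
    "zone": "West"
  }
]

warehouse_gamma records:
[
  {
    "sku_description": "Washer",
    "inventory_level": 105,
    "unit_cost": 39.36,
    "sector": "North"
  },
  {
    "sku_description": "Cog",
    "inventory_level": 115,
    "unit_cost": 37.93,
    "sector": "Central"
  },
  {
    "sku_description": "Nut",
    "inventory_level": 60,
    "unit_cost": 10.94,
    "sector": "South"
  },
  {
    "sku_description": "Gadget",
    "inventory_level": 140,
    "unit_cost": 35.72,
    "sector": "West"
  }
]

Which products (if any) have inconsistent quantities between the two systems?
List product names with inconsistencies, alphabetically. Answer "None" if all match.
Cog, Gadget, Nut, Washer

Schema mappings:
- "item_name" (warehouse_beta) = "sku_description" (warehouse_gamma) = product name
- "stock_count" (warehouse_beta) = "inventory_level" (warehouse_gamma) = quantity

Comparison:
  Washer: 122 vs 105 - MISMATCH
  Cog: 85 vs 115 - MISMATCH
  Nut: 90 vs 60 - MISMATCH
  Gadget: 120 vs 140 - MISMATCH

Products with inconsistencies: Cog, Gadget, Nut, Washer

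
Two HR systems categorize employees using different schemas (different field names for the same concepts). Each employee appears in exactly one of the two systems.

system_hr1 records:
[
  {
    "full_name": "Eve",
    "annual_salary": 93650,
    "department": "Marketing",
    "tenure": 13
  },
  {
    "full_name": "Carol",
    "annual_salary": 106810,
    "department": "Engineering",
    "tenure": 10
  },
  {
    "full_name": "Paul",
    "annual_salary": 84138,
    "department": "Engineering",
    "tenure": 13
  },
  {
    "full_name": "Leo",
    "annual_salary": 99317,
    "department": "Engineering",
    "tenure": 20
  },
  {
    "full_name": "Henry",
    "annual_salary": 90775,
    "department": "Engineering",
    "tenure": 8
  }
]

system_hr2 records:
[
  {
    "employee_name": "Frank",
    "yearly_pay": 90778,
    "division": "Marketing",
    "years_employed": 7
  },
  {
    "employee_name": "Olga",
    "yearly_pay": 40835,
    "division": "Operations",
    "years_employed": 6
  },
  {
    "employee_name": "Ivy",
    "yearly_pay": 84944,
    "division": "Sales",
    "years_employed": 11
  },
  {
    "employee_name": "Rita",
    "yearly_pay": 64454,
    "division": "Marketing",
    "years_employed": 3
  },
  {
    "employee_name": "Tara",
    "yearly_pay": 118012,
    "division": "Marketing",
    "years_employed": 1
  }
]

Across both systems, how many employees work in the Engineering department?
4

Schema mapping: "department" (system_hr1) = "division" (system_hr2) = department

Engineering employees in system_hr1: 4
Engineering employees in system_hr2: 0

Total in Engineering: 4 + 0 = 4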